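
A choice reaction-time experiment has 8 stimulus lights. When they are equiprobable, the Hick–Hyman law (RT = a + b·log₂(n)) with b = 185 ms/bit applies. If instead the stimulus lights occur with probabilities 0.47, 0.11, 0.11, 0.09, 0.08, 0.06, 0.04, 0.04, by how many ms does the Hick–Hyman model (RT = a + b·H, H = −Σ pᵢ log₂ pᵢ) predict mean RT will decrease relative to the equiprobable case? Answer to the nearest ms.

105 ms

Equiprobable entropy H₀ = log₂ 8 = 3.0000 bits.
Skewed entropy H = −Σ pᵢ log₂ pᵢ = 2.4317 bits.
ΔRT = b·(H₀ − H) = 185 × 0.5683 = 105.13 ms.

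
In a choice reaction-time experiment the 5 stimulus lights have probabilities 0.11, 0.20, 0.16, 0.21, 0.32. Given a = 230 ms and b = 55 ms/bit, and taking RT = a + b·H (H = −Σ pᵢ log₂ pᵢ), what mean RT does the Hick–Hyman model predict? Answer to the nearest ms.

353 ms

Entropy contributions −pᵢ log₂ pᵢ: 0.3503, 0.4644, 0.4230, 0.4728, 0.5260; sum H = 2.2365 bits.
RT = a + bH = 230 + 55·2.2365 = 353.01 ms.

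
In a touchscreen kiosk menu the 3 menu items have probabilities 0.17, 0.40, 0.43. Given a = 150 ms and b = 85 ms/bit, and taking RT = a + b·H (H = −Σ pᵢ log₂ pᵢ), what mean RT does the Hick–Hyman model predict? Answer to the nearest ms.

H = 0.17·log₂(1/0.17) + 0.40·log₂(1/0.40) + 0.43·log₂(1/0.43) = 1.4869 bits.
RT = 150 + 85 × 1.4869 = 276.39 ms.

276 ms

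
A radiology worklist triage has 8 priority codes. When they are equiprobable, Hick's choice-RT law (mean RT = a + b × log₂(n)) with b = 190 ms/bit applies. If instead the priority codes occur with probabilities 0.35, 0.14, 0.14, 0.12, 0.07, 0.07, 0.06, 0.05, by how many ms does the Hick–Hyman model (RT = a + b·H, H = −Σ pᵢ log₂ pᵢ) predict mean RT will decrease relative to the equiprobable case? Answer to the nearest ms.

Equiprobable entropy H₀ = log₂ 8 = 3.0000 bits.
Skewed entropy H = −Σ pᵢ log₂ pᵢ = 2.6881 bits.
ΔRT = b·(H₀ − H) = 190 × 0.3119 = 59.26 ms.

59 ms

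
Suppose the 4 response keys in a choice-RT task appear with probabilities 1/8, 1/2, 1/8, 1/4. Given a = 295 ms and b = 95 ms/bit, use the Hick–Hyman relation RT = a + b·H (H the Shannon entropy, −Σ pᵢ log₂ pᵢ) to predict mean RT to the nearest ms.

461 ms

H = −Σ pᵢ log₂ pᵢ = 0.125·3 + 0.5·1 + 0.125·3 + 0.25·2 = 1.750 bits.
RT = 295 + 95 × 1.750 = 461.25 ms.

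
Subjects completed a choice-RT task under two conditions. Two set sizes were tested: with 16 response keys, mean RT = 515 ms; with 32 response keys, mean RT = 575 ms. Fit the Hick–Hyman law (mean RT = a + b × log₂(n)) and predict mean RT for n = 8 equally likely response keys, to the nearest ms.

With log₂ n on the abscissa the relation is linear; from the two conditions:
  b = (575 − 515) / (log₂ 32 − log₂ 16) = 60 / (5 − 4) = 60 ms/bit
  a = 515 − 60 × 4 = 275 ms
Then RT(8) = 275 + 60 × log₂ 8 = 275 + 60 × 3 ≈ 455.000 ms.

455 ms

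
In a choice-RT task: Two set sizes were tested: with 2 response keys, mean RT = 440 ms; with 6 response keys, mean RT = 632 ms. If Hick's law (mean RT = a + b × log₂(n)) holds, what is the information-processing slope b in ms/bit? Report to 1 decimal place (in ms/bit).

b = (RT₂ − RT₁)/(log₂ n₂ − log₂ n₁) = (632 − 440)/(2.5850 − 1) = 121.139 ms/bit.

121.1 ms/bit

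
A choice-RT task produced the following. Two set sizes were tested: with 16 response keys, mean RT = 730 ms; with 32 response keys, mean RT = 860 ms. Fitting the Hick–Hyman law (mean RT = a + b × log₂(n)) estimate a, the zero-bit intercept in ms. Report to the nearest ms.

The slope on a log₂ axis is (860 − 730) / (5 − 4) = 130 ms/bit.
a = RT₁ − b·log₂ n₁ = 730 − 130 × 4 = 210.000 ms.

210 ms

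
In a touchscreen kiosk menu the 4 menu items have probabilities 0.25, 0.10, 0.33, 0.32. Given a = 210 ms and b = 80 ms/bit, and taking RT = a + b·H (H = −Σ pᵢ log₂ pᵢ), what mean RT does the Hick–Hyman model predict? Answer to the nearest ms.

Entropy contributions −pᵢ log₂ pᵢ: 0.5000, 0.3322, 0.5278, 0.5260; sum H = 1.8860 bits.
RT = a + bH = 210 + 80·1.8860 = 360.88 ms.

361 ms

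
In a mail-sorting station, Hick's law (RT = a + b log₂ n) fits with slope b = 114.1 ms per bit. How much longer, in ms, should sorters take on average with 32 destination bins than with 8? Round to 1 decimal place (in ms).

228.2 ms

Only the slope matters, since a is common to both: ΔRT = b·log₂(n₂/n₁).
log₂(32) − log₂(8) = log₂(32/8) = log₂(4) = 2.
ΔRT = 114.1 × 2.0000 = 228.200 ms.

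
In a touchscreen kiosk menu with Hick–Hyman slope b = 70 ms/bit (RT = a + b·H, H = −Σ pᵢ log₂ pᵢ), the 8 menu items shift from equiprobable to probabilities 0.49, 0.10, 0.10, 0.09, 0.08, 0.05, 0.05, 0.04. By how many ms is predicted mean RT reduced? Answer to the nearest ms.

43 ms

Equiprobable entropy H₀ = log₂ 8 = 3.0000 bits.
Skewed entropy H = −Σ pᵢ log₂ pᵢ = 2.3908 bits.
ΔRT = b·(H₀ − H) = 70 × 0.6092 = 42.65 ms.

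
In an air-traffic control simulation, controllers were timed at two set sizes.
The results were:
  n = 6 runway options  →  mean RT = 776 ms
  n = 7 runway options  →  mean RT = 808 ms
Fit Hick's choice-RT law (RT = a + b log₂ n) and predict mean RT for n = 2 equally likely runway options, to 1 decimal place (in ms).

547.9 ms

Solve the two-equation system in a and b:
  b = (808 − 776) / (log₂ 7 − log₂ 6) = 32 / (2.8074 − 2.5850) = 143.890 ms/bit
  a = 776 − 143.890 × 2.5850 = 404.050 ms
Then RT(2) = 404.050 + 143.890 × log₂ 2 = 404.050 + 143.890 × 1 ≈ 547.940 ms.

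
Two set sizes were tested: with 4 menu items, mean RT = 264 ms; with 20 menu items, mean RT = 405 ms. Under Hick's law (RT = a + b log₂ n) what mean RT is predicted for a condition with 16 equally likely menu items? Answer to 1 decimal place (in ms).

385.5 ms

Solve the two-equation system in a and b:
  b = (405 − 264) / (log₂ 20 − log₂ 4) = 141 / (4.3219 − 2) = 60.725 ms/bit
  a = 264 − 60.725 × 2 = 142.549 ms
Then RT(16) = 142.549 + 60.725 × log₂ 16 = 142.549 + 60.725 × 4 ≈ 385.451 ms.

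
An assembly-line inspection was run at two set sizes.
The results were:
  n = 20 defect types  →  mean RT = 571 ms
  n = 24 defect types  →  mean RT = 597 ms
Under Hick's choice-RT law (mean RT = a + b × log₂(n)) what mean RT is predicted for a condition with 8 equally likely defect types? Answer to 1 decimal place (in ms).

Solve the two-equation system in a and b:
  b = (597 − 571) / (log₂ 24 − log₂ 20) = 26 / (4.5850 − 4.3219) = 98.846 ms/bit
  a = 571 − 98.846 × 4.3219 = 143.793 ms
Then RT(8) = 143.793 + 98.846 × log₂ 8 = 143.793 + 98.846 × 3 ≈ 440.332 ms.

440.3 ms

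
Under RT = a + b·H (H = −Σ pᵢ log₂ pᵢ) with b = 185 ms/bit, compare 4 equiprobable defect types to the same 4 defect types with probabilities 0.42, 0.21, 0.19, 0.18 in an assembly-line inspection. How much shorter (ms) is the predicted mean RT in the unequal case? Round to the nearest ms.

Equiprobable entropy H₀ = log₂ 4 = 2.0000 bits.
Skewed entropy H = −Σ pᵢ log₂ pᵢ = 1.8990 bits.
ΔRT = b·(H₀ − H) = 185 × 0.1010 = 18.68 ms.

19 ms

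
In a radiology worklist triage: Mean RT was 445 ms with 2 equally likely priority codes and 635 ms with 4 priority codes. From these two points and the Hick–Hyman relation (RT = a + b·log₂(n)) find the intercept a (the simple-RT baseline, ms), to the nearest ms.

Slope: b = (635 − 445) / (log₂ 4 − log₂ 2) = 190/1.0000 = 190 ms/bit.
Intercept: a = 445 − 190·log₂(2) = 255.000 ms.

255 ms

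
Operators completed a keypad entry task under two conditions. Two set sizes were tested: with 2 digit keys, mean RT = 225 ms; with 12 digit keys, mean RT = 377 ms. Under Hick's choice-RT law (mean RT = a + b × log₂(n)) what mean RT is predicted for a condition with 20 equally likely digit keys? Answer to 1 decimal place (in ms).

420.3 ms

With log₂ n on the abscissa the relation is linear; from the two conditions:
  b = (377 − 225) / (log₂ 12 − log₂ 2) = 152 / (3.5850 − 1) = 58.802 ms/bit
  a = 225 − 58.802 × 1 = 166.198 ms
Then RT(20) = 166.198 + 58.802 × log₂ 20 = 166.198 + 58.802 × 4.3219 ≈ 420.335 ms.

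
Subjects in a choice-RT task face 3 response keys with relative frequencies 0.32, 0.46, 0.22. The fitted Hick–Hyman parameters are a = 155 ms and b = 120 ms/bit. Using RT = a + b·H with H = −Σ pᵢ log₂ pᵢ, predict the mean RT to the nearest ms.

H = 0.32·log₂(1/0.32) + 0.46·log₂(1/0.46) + 0.22·log₂(1/0.22) = 1.5219 bits.
RT = 155 + 120 × 1.5219 = 337.63 ms.

338 ms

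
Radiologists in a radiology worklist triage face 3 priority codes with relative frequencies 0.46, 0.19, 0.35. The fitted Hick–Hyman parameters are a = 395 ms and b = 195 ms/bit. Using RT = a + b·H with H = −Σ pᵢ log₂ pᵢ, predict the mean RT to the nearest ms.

Entropy contributions −pᵢ log₂ pᵢ: 0.5153, 0.4552, 0.5301; sum H = 1.5007 bits.
RT = a + bH = 395 + 195·1.5007 = 687.63 ms.

688 ms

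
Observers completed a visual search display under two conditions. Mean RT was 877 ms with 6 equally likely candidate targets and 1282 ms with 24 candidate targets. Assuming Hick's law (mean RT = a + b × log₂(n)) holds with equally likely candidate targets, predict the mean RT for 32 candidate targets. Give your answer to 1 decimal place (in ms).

With log₂ n on the abscissa the relation is linear; from the two conditions:
  b = (1282 − 877) / (log₂ 24 − log₂ 6) = 405 / (4.5850 − 2.5850) = 202.500 ms/bit
  a = 877 − 202.500 × 2.5850 = 353.545 ms
Then RT(32) = 353.545 + 202.500 × log₂ 32 = 353.545 + 202.500 × 5 ≈ 1366.045 ms.

1366.0 ms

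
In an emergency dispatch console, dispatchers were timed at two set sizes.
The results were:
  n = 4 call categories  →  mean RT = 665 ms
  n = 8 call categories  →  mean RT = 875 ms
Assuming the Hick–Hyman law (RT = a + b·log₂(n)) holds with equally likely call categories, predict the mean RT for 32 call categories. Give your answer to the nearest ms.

RT is linear in log₂ n, so two points fix the line:
  b = (875 − 665) / (log₂ 8 − log₂ 4) = 210 / (3 − 2) = 210 ms/bit
  a = 665 − 210 × 2 = 245 ms
Then RT(32) = 245 + 210 × log₂ 32 = 245 + 210 × 5 ≈ 1295.000 ms.

1295 ms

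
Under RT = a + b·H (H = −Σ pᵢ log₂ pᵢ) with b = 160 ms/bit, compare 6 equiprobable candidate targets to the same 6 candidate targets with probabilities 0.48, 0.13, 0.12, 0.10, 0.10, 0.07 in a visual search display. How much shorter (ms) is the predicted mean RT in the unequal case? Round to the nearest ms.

63 ms

The RT saving is b·ΔH. Equiprobable H₀ = log₂(6) = 2.5850 bits; with the given probabilities H = 2.1909 bits.
b·(H₀ − H) = 160 × (2.5850 − 2.1909) = 63.05 ms.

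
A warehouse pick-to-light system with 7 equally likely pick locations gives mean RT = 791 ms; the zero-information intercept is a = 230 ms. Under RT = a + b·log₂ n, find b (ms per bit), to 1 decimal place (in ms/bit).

log₂(7) = 2.8074 bits.
b = (RT − a)/log₂ n = (791 − 230) / 2.8074 = 199.832 ms/bit.

199.8 ms/bit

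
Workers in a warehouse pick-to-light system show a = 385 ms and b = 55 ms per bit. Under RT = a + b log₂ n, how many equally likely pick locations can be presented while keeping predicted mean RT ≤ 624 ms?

20

55·log₂ n ≤ 624 − 385 = 239, giving log₂ n ≤ 4.3455 and n ≤ 20.329. The largest whole number is 20.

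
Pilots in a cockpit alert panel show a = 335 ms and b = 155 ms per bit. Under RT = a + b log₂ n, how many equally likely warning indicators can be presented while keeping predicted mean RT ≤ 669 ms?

Information budget: (669 − 335)/155 = 2.1548 bits, so n ≤ 2^2.1548 = 4.453 → at most 4.

4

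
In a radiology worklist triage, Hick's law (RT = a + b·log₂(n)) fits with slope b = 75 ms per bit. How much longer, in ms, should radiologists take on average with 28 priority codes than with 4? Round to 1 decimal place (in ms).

Only the slope matters, since a is common to both: ΔRT = b·log₂(n₂/n₁).
log₂(28) − log₂(4) = 4.8074 − 2 = 2.8074.
ΔRT = 75 × 2.8074 = 210.552 ms.

210.6 ms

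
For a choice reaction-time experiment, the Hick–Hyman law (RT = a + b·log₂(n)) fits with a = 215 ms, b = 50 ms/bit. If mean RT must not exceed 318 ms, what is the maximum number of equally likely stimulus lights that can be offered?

4

Set 215 + 50·log₂ n ≤ 318 → log₂ n ≤ (318 − 215)/50 = 2.0600.
So n ≤ 2^2.0600 = 4.170; the largest integer n is 4.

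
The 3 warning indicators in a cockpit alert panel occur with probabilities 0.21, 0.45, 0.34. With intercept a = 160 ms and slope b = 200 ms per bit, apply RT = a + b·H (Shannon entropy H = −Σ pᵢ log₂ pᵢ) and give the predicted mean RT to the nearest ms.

464 ms

Entropy contributions −pᵢ log₂ pᵢ: 0.4728, 0.5184, 0.5292; sum H = 1.5204 bits.
RT = a + bH = 160 + 200·1.5204 = 464.08 ms.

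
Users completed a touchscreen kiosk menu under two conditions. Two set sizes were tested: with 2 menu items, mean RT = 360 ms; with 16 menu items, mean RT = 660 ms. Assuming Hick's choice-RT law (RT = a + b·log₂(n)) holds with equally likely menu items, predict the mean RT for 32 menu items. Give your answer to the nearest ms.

760 ms

With log₂ n on the abscissa the relation is linear; from the two conditions:
  b = (660 − 360) / (log₂ 16 − log₂ 2) = 300 / (4 − 1) = 100 ms/bit
  a = 360 − 100 × 1 = 260 ms
Then RT(32) = 260 + 100 × log₂ 32 = 260 + 100 × 5 ≈ 760.000 ms.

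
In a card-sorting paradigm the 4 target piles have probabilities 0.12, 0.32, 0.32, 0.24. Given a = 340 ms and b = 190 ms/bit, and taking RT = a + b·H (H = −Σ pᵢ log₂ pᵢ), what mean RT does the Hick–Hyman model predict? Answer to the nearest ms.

Entropy contributions −pᵢ log₂ pᵢ: 0.3671, 0.5260, 0.5260, 0.4941; sum H = 1.9133 bits.
RT = a + bH = 340 + 190·1.9133 = 703.52 ms.

704 ms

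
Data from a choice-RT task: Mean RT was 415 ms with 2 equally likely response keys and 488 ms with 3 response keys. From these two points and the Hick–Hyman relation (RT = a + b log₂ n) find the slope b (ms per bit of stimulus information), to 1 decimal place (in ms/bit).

124.8 ms/bit

Slope: b = (488 − 415) / (log₂ 3 − log₂ 2) = 73/0.5850 = 124.794 ms/bit.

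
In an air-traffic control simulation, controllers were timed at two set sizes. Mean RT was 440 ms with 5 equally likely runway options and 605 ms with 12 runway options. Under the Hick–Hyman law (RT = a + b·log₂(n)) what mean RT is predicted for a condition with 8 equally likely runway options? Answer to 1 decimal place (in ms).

Solve the two-equation system in a and b:
  b = (605 − 440) / (log₂ 12 − log₂ 5) = 165 / (3.5850 − 2.3219) = 130.638 ms/bit
  a = 440 − 130.638 × 2.3219 = 136.668 ms
Then RT(8) = 136.668 + 130.638 × log₂ 8 = 136.668 + 130.638 × 3 ≈ 528.582 ms.

528.6 ms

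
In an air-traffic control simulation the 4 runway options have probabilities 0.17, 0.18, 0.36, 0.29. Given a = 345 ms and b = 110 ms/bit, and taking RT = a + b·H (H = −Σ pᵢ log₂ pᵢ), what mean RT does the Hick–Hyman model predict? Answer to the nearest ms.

Entropy contributions −pᵢ log₂ pᵢ: 0.4346, 0.4453, 0.5306, 0.5179; sum H = 1.9284 bits.
RT = a + bH = 345 + 110·1.9284 = 557.13 ms.

557 ms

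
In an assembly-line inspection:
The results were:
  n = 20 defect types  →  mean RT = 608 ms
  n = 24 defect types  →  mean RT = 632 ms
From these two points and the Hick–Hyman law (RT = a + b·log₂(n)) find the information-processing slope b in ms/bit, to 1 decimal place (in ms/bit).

91.2 ms/bit

b = (RT₂ − RT₁)/(log₂ n₂ − log₂ n₁) = (632 − 608)/(4.5850 − 4.3219) = 91.243 ms/bit.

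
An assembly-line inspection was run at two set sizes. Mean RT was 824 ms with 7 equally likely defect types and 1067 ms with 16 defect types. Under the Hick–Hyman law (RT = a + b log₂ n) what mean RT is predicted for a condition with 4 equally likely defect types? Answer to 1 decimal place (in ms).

With log₂ n on the abscissa the relation is linear; from the two conditions:
  b = (1067 − 824) / (log₂ 16 − log₂ 7) = 243 / (4 − 2.8074) = 203.749 ms/bit
  a = 824 − 203.749 × 2.8074 = 252.005 ms
Then RT(4) = 252.005 + 203.749 × log₂ 4 = 252.005 + 203.749 × 2 ≈ 659.502 ms.

659.5 ms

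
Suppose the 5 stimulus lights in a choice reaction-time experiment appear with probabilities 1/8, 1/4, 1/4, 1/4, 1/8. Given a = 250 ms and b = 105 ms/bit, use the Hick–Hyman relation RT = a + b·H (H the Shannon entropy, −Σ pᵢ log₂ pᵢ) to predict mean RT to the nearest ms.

Each term −pᵢ log₂ pᵢ: 0.125·3 + 0.25·2 + 0.25·2 + 0.25·2 + 0.125·3; summed, H = 2.250 bits.
Mean RT = a + bH = 250 + 105·2.250 = 486.25 ms.

486 ms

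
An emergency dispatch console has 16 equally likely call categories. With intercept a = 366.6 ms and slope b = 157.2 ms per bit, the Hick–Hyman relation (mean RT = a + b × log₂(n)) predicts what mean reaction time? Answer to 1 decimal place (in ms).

995.4 ms

log₂(16) = 4 bits, so RT = 366.6 + 157.2 × 4 ≈ 995.400 ms.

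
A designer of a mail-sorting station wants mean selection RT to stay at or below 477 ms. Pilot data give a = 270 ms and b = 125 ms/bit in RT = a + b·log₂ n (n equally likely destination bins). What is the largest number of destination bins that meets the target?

125·log₂ n ≤ 477 − 270 = 207, giving log₂ n ≤ 1.6560 and n ≤ 3.151. The largest whole number is 3.

3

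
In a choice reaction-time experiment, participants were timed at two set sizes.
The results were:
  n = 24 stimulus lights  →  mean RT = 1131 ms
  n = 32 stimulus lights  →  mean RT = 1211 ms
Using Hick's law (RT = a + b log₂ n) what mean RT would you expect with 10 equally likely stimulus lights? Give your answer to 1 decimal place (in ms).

887.5 ms

Fit slope and intercept:
  b = (1211 − 1131) / (log₂ 32 − log₂ 24) = 80 / (5 − 4.5850) = 192.754 ms/bit
  a = 1131 − 192.754 × 4.5850 = 247.232 ms
Then RT(10) = 247.232 + 192.754 × log₂ 10 = 247.232 + 192.754 × 3.3219 ≈ 887.545 ms.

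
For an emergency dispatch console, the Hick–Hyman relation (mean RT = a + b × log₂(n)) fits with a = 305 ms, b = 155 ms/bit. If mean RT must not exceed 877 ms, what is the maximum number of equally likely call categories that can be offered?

12

Information budget: (877 − 305)/155 = 3.6903 bits, so n ≤ 2^3.6903 = 12.909 → at most 12.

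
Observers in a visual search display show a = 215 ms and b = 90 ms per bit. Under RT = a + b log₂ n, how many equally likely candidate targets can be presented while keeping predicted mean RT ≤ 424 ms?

5

90·log₂ n ≤ 424 − 215 = 209, giving log₂ n ≤ 2.3222 and n ≤ 5.001. The largest whole number is 5.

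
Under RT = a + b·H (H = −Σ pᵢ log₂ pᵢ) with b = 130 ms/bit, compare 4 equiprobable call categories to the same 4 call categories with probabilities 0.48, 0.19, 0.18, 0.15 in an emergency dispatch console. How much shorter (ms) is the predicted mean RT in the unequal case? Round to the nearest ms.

23 ms

Equiprobable entropy H₀ = log₂ 4 = 2.0000 bits.
Skewed entropy H = −Σ pᵢ log₂ pᵢ = 1.8193 bits.
ΔRT = b·(H₀ − H) = 130 × 0.1807 = 23.48 ms.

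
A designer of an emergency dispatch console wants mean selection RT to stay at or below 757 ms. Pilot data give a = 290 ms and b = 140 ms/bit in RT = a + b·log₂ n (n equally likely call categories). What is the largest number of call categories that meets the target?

140·log₂ n ≤ 757 − 290 = 467, giving log₂ n ≤ 3.3357 and n ≤ 10.096. The largest whole number is 10.

10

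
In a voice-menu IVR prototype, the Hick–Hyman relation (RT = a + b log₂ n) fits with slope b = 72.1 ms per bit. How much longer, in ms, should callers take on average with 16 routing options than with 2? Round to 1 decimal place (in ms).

Only the slope matters, since a is common to both: ΔRT = b·log₂(n₂/n₁).
log₂(16) − log₂(2) = log₂(16/2) = log₂(8) = 3.
ΔRT = 72.1 × 3.0000 = 216.300 ms.

216.3 ms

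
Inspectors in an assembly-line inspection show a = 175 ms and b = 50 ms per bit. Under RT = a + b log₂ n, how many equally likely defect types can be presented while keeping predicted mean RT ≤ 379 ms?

16

50·log₂ n ≤ 379 − 175 = 204, giving log₂ n ≤ 4.0800 and n ≤ 16.912. The largest whole number is 16.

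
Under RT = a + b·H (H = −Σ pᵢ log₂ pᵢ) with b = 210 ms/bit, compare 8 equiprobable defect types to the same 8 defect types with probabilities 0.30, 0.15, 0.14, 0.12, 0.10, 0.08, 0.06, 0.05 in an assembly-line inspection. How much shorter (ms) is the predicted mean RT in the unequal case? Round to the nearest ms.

46 ms

Equiprobable entropy H₀ = log₂ 8 = 3.0000 bits.
Skewed entropy H = −Σ pᵢ log₂ pᵢ = 2.7791 bits.
ΔRT = b·(H₀ − H) = 210 × 0.2209 = 46.38 ms.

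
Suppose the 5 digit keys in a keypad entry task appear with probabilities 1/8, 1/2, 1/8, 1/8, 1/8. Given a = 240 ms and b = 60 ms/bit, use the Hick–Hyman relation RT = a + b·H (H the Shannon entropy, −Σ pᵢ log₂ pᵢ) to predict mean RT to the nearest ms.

360 ms

H = −Σ pᵢ log₂ pᵢ = 0.125·3 + 0.5·1 + 0.125·3 + 0.125·3 + 0.125·3 = 2.000 bits.
RT = 240 + 60 × 2.000 = 360.00 ms.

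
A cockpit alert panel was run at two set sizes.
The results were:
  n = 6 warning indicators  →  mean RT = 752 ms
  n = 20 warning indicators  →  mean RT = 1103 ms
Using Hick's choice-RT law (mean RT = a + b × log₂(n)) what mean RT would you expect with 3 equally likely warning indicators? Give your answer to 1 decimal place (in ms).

RT is linear in log₂ n, so two points fix the line:
  b = (1103 − 752) / (log₂ 20 − log₂ 6) = 351 / (4.3219 − 2.5850) = 202.077 ms/bit
  a = 752 − 202.077 × 2.5850 = 229.640 ms
Then RT(3) = 229.640 + 202.077 × log₂ 3 = 229.640 + 202.077 × 1.5850 ≈ 549.923 ms.

549.9 ms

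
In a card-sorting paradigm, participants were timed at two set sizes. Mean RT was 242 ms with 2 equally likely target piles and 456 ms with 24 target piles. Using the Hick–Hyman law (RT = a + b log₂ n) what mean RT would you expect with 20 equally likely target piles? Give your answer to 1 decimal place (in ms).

440.3 ms

Solve the two-equation system in a and b:
  b = (456 − 242) / (log₂ 24 − log₂ 2) = 214 / (4.5850 − 1) = 59.694 ms/bit
  a = 242 − 59.694 × 1 = 182.306 ms
Then RT(20) = 182.306 + 59.694 × log₂ 20 = 182.306 + 59.694 × 4.3219 ≈ 440.298 ms.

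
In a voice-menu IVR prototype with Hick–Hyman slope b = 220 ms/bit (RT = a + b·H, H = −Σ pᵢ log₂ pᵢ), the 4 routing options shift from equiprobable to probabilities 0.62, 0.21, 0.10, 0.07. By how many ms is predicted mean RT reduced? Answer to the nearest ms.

The RT saving is b·ΔH. Equiprobable H₀ = log₂(4) = 2.0000 bits; with the given probabilities H = 1.5012 bits.
b·(H₀ − H) = 220 × (2.0000 − 1.5012) = 109.74 ms.

110 ms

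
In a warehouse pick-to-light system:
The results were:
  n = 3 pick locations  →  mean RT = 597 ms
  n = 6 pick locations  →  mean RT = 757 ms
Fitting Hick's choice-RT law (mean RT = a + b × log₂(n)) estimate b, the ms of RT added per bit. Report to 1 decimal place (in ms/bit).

160.0 ms/bit

The slope on a log₂ axis is (757 − 597) / (2.5850 − 1.5850) = 160.000 ms/bit.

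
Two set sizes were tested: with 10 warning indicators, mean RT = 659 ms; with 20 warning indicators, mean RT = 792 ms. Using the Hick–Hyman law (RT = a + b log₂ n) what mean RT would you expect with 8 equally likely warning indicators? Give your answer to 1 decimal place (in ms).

With log₂ n on the abscissa the relation is linear; from the two conditions:
  b = (792 − 659) / (log₂ 20 − log₂ 10) = 133 / (4.3219 − 3.3219) = 133.000 ms/bit
  a = 659 − 133.000 × 3.3219 = 217.184 ms
Then RT(8) = 217.184 + 133.000 × log₂ 8 = 217.184 + 133.000 × 3 ≈ 616.184 ms.

616.2 ms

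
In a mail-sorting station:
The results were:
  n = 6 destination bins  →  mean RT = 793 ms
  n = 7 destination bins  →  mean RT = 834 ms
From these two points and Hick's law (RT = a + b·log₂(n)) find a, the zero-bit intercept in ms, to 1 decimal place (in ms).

The slope on a log₂ axis is (834 − 793) / (2.8074 − 2.5850) = 184.359 ms/bit.
Intercept: a = 793 − 184.359·log₂(6) = 316.439 ms.

316.4 ms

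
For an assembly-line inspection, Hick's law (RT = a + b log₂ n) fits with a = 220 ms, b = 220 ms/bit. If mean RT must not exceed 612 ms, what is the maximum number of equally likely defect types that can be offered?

Set 220 + 220·log₂ n ≤ 612 → log₂ n ≤ (612 − 220)/220 = 1.7818.
So n ≤ 2^1.7818 = 3.439; the largest integer n is 3.

3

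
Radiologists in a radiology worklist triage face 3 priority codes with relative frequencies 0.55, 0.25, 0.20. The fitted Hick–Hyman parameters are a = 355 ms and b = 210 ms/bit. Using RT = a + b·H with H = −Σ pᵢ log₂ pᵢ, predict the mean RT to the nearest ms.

Entropy contributions −pᵢ log₂ pᵢ: 0.4744, 0.5000, 0.4644; sum H = 1.4388 bits.
RT = a + bH = 355 + 210·1.4388 = 657.14 ms.

657 ms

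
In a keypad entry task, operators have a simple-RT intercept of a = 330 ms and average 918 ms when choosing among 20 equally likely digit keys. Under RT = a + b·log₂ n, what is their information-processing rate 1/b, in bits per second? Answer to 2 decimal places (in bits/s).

b = (918 − 330)/log₂ 20 = 588/4.3219 = 136.050 ms per bit = 0.13605 s/bit; the reciprocal is 7.350 bits/s.

7.35 bits/s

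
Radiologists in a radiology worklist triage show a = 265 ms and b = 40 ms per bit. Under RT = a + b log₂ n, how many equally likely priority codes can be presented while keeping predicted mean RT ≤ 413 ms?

12

Set 265 + 40·log₂ n ≤ 413 → log₂ n ≤ (413 − 265)/40 = 3.7000.
So n ≤ 2^3.7000 = 12.996; the largest integer n is 12.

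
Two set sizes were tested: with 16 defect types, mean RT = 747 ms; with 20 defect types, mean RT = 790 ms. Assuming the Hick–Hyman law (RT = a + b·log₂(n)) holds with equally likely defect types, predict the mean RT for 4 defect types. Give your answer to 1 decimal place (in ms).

Fit slope and intercept:
  b = (790 − 747) / (log₂ 20 − log₂ 16) = 43 / (4.3219 − 4) = 133.570 ms/bit
  a = 747 − 133.570 × 4 = 212.719 ms
Then RT(4) = 212.719 + 133.570 × log₂ 4 = 212.719 + 133.570 × 2 ≈ 479.860 ms.

479.9 ms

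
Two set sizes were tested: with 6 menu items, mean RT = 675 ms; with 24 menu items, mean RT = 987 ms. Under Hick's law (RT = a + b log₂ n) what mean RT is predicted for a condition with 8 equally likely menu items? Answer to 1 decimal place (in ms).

Solve the two-equation system in a and b:
  b = (987 − 675) / (log₂ 24 − log₂ 6) = 312 / (4.5850 − 2.5850) = 156.000 ms/bit
  a = 675 − 156.000 × 2.5850 = 271.746 ms
Then RT(8) = 271.746 + 156.000 × log₂ 8 = 271.746 + 156.000 × 3 ≈ 739.746 ms.

739.7 ms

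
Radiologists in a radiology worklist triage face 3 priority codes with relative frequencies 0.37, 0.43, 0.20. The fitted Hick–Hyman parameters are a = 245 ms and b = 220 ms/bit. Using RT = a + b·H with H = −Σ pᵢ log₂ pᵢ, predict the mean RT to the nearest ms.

Entropy contributions −pᵢ log₂ pᵢ: 0.5307, 0.5236, 0.4644; sum H = 1.5187 bits.
RT = a + bH = 245 + 220·1.5187 = 579.11 ms.

579 ms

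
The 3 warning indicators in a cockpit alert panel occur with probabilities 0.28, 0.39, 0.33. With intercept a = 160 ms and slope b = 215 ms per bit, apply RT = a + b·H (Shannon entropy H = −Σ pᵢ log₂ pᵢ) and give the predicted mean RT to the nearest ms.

498 ms

Entropy contributions −pᵢ log₂ pᵢ: 0.5142, 0.5298, 0.5278; sum H = 1.5718 bits.
RT = a + bH = 160 + 215·1.5718 = 497.95 ms.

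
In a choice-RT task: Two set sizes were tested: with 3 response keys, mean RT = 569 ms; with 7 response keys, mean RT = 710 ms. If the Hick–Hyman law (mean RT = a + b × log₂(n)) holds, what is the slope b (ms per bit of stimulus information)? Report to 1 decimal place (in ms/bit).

115.3 ms/bit

b = (RT₂ − RT₁)/(log₂ n₂ − log₂ n₁) = (710 − 569)/(2.8074 − 1.5850) = 115.348 ms/bit.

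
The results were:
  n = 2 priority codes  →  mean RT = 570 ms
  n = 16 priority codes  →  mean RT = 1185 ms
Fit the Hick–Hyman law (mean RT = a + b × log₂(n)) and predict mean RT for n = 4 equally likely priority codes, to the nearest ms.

775 ms

Solve the two-equation system in a and b:
  b = (1185 − 570) / (log₂ 16 − log₂ 2) = 615 / (4 − 1) = 205 ms/bit
  a = 570 − 205 × 1 = 365 ms
Then RT(4) = 365 + 205 × log₂ 4 = 365 + 205 × 2 ≈ 775.000 ms.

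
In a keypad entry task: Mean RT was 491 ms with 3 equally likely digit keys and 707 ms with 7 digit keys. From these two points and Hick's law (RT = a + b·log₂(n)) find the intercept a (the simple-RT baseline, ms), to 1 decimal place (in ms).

Slope: b = (707 − 491) / (log₂ 7 − log₂ 3) = 216/1.2224 = 176.703 ms/bit.
Intercept: a = 491 − 176.703·log₂(3) = 210.933 ms.

210.9 ms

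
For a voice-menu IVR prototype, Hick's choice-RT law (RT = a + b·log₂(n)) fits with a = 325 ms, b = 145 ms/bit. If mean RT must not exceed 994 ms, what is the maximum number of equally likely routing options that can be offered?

24

Set 325 + 145·log₂ n ≤ 994 → log₂ n ≤ (994 − 325)/145 = 4.6138.
So n ≤ 2^4.6138 = 24.484; the largest integer n is 24.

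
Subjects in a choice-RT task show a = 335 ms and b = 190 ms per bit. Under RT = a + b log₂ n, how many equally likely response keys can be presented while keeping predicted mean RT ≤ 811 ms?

Information budget: (811 − 335)/190 = 2.5053 bits, so n ≤ 2^2.5053 = 5.678 → at most 5.

5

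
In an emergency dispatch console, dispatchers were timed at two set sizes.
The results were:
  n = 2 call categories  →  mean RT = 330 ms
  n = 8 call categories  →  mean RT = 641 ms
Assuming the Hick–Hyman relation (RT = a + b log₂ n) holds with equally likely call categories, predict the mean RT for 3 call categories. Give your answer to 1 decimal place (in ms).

RT is linear in log₂ n, so two points fix the line:
  b = (641 − 330) / (log₂ 8 − log₂ 2) = 311 / (3 − 1) = 155.500 ms/bit
  a = 330 − 155.500 × 1 = 174.500 ms
Then RT(3) = 174.500 + 155.500 × log₂ 3 = 174.500 + 155.500 × 1.5850 ≈ 420.962 ms.

421.0 ms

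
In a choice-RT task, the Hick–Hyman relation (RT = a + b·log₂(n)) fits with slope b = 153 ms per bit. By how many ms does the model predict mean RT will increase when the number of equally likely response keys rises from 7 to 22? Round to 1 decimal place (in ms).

252.8 ms

ΔRT = (a + b log₂ n₂) − (a + b log₂ n₁) = b·(log₂ n₂ − log₂ n₁).
log₂(22) − log₂(7) = 4.4594 − 2.8074 = 1.6521.
ΔRT = 153 × 1.6521 = 252.768 ms.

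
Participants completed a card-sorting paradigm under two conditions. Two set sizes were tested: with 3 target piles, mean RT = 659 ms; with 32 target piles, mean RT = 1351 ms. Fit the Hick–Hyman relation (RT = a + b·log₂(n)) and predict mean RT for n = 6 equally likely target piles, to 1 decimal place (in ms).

861.6 ms

With log₂ n on the abscissa the relation is linear; from the two conditions:
  b = (1351 − 659) / (log₂ 32 − log₂ 3) = 692 / (5 − 1.5850) = 202.633 ms/bit
  a = 659 − 202.633 × 1.5850 = 337.834 ms
Then RT(6) = 337.834 + 202.633 × log₂ 6 = 337.834 + 202.633 × 2.5850 ≈ 861.633 ms.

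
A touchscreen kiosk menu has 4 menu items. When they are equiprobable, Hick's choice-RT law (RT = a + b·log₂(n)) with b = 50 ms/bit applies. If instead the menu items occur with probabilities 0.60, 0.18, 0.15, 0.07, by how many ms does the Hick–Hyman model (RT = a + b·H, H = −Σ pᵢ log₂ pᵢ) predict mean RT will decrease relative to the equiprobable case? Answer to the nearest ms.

22 ms

Equiprobable entropy H₀ = log₂ 4 = 2.0000 bits.
Skewed entropy H = −Σ pᵢ log₂ pᵢ = 1.5666 bits.
ΔRT = b·(H₀ − H) = 50 × 0.4334 = 21.67 ms.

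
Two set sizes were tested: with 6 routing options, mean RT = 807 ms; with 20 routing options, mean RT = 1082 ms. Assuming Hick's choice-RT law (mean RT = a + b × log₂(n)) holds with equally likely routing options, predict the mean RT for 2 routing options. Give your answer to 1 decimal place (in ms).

556.1 ms

Fit slope and intercept:
  b = (1082 − 807) / (log₂ 20 − log₂ 6) = 275 / (4.3219 − 2.5850) = 158.322 ms/bit
  a = 807 − 158.322 × 2.5850 = 397.743 ms
Then RT(2) = 397.743 + 158.322 × log₂ 2 = 397.743 + 158.322 × 1 ≈ 556.065 ms.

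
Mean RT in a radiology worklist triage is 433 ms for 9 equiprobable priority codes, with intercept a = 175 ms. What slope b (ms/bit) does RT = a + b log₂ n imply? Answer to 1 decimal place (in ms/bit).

81.4 ms/bit

b = (433 − 175) / log₂(9) = 258 / 3.1699 = 81.390 ms/bit.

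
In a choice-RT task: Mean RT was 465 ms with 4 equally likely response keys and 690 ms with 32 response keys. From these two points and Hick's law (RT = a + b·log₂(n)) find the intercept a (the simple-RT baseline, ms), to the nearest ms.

The slope on a log₂ axis is (690 − 465) / (5 − 2) = 75 ms/bit.
a = RT₁ − b·log₂ n₁ = 465 − 75 × 2 = 315.000 ms.

315 ms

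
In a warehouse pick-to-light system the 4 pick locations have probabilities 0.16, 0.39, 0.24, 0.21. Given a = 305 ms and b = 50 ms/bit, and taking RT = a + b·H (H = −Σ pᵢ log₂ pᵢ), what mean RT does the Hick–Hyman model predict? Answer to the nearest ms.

Entropy contributions −pᵢ log₂ pᵢ: 0.4230, 0.5298, 0.4941, 0.4728; sum H = 1.9198 bits.
RT = a + bH = 305 + 50·1.9198 = 400.99 ms.

401 ms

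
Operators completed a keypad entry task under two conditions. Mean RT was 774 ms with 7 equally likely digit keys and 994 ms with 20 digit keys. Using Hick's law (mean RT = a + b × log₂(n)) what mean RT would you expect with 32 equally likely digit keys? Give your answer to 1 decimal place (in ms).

Fit slope and intercept:
  b = (994 − 774) / (log₂ 20 − log₂ 7) = 220 / (4.3219 − 2.8074) = 145.255 ms/bit
  a = 774 − 145.255 × 2.8074 = 366.216 ms
Then RT(32) = 366.216 + 145.255 × log₂ 32 = 366.216 + 145.255 × 5 ≈ 1092.494 ms.

1092.5 ms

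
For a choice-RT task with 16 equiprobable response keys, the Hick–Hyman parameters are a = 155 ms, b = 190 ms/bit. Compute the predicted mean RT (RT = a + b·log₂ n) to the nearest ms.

915 ms

log₂(16) = 4 bits, so RT = 155 + 190 × 4 ≈ 915.000 ms.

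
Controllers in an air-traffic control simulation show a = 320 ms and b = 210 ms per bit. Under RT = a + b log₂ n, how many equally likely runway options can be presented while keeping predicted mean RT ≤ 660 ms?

3

210·log₂ n ≤ 660 − 320 = 340, giving log₂ n ≤ 1.6190 and n ≤ 3.072. The largest whole number is 3.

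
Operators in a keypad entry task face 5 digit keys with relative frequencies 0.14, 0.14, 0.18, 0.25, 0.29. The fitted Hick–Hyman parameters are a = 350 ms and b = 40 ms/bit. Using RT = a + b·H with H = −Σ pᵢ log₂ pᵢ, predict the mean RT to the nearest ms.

440 ms

H = 0.14·log₂(1/0.14) + 0.14·log₂(1/0.14) + 0.18·log₂(1/0.18) + 0.25·log₂(1/0.25) + 0.29·log₂(1/0.29) = 2.2574 bits.
RT = 350 + 40 × 2.2574 = 440.30 ms.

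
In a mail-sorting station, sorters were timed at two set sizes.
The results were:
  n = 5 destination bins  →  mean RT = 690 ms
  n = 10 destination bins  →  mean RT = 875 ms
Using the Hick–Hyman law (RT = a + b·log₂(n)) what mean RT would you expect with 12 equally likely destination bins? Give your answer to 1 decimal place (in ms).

923.7 ms

Solve the two-equation system in a and b:
  b = (875 − 690) / (log₂ 10 − log₂ 5) = 185 / (3.3219 − 2.3219) = 185.000 ms/bit
  a = 690 − 185.000 × 2.3219 = 260.443 ms
Then RT(12) = 260.443 + 185.000 × log₂ 12 = 260.443 + 185.000 × 3.5850 ≈ 923.661 ms.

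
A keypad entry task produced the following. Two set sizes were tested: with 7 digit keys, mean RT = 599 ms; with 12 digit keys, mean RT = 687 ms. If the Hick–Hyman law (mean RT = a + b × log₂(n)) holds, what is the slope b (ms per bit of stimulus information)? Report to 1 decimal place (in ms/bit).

b = (RT₂ − RT₁)/(log₂ n₂ − log₂ n₁) = (687 − 599)/(3.5850 − 2.8074) = 113.168 ms/bit.

113.2 ms/bit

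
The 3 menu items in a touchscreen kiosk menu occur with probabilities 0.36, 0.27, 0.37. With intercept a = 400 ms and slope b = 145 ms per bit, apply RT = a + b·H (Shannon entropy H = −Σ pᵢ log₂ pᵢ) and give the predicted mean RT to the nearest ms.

628 ms

Entropy contributions −pᵢ log₂ pᵢ: 0.5306, 0.5100, 0.5307; sum H = 1.5714 bits.
RT = a + bH = 400 + 145·1.5714 = 627.85 ms.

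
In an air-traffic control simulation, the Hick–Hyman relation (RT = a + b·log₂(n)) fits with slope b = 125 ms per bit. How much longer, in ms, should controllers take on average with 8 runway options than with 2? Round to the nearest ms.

250 ms

The intercept a cancels: ΔRT = b·(log₂ n₂ − log₂ n₁) = b·log₂(n₂/n₁).
log₂(8) − log₂(2) = log₂(8/2) = log₂(4) = 2.
ΔRT = 125 × 2.0000 = 250.000 ms.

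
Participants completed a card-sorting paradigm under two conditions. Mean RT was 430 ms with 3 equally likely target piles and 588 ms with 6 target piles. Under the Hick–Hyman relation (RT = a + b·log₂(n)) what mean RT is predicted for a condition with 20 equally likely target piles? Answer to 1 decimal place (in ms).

862.4 ms

RT is linear in log₂ n, so two points fix the line:
  b = (588 − 430) / (log₂ 6 − log₂ 3) = 158 / (2.5850 − 1.5850) = 158.000 ms/bit
  a = 430 − 158.000 × 1.5850 = 179.576 ms
Then RT(20) = 179.576 + 158.000 × log₂ 20 = 179.576 + 158.000 × 4.3219 ≈ 862.441 ms.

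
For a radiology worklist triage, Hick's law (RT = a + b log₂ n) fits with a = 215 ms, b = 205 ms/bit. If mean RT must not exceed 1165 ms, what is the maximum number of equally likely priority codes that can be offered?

Set 215 + 205·log₂ n ≤ 1165 → log₂ n ≤ (1165 − 215)/205 = 4.6341.
So n ≤ 2^4.6341 = 24.832; the largest integer n is 24.

24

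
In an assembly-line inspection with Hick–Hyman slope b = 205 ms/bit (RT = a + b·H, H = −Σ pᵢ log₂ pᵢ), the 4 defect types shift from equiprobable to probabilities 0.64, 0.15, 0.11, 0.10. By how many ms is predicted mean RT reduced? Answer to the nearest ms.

Equiprobable entropy H₀ = log₂ 4 = 2.0000 bits.
Skewed entropy H = −Σ pᵢ log₂ pᵢ = 1.5051 bits.
ΔRT = b·(H₀ − H) = 205 × 0.4949 = 101.46 ms.

101 ms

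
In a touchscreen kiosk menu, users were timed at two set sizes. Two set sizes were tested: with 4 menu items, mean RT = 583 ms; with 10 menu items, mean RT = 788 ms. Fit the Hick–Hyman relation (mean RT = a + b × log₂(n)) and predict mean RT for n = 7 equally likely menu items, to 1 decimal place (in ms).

RT is linear in log₂ n, so two points fix the line:
  b = (788 − 583) / (log₂ 10 − log₂ 4) = 205 / (3.3219 − 2) = 155.077 ms/bit
  a = 583 − 155.077 × 2 = 272.847 ms
Then RT(7) = 272.847 + 155.077 × log₂ 7 = 272.847 + 155.077 × 2.8074 ≈ 708.202 ms.

708.2 ms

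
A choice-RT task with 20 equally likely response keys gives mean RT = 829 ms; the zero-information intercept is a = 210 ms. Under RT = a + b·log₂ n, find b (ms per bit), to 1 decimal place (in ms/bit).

log₂(20) = 4.3219 bits.
b = (RT − a)/log₂ n = (829 − 210) / 4.3219 = 143.223 ms/bit.

143.2 ms/bit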